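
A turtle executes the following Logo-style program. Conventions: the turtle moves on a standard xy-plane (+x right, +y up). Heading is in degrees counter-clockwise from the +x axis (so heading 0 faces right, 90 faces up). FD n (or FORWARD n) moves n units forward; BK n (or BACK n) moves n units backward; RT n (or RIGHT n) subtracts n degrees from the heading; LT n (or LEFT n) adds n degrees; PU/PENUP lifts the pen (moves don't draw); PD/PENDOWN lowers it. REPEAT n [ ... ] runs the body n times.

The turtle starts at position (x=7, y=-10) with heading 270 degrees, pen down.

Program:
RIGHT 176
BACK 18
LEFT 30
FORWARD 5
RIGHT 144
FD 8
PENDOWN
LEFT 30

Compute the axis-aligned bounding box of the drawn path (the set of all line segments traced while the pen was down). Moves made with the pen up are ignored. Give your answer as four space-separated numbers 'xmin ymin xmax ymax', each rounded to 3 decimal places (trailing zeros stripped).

Executing turtle program step by step:
Start: pos=(7,-10), heading=270, pen down
RT 176: heading 270 -> 94
BK 18: (7,-10) -> (8.256,-27.956) [heading=94, draw]
LT 30: heading 94 -> 124
FD 5: (8.256,-27.956) -> (5.46,-23.811) [heading=124, draw]
RT 144: heading 124 -> 340
FD 8: (5.46,-23.811) -> (12.977,-26.547) [heading=340, draw]
PD: pen down
LT 30: heading 340 -> 10
Final: pos=(12.977,-26.547), heading=10, 3 segment(s) drawn

Segment endpoints: x in {5.46, 7, 8.256, 12.977}, y in {-27.956, -26.547, -23.811, -10}
xmin=5.46, ymin=-27.956, xmax=12.977, ymax=-10

Answer: 5.46 -27.956 12.977 -10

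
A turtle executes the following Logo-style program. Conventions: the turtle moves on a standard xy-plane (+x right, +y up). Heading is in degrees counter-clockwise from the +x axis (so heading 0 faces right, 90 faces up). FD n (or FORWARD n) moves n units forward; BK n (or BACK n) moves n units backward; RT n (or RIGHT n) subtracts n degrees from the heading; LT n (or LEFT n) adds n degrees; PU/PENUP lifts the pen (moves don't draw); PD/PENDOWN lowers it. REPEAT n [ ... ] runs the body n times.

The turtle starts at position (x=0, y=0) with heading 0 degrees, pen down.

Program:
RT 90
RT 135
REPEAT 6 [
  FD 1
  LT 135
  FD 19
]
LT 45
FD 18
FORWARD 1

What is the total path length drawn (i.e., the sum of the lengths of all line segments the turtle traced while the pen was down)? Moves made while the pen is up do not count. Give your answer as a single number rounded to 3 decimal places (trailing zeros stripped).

Executing turtle program step by step:
Start: pos=(0,0), heading=0, pen down
RT 90: heading 0 -> 270
RT 135: heading 270 -> 135
REPEAT 6 [
  -- iteration 1/6 --
  FD 1: (0,0) -> (-0.707,0.707) [heading=135, draw]
  LT 135: heading 135 -> 270
  FD 19: (-0.707,0.707) -> (-0.707,-18.293) [heading=270, draw]
  -- iteration 2/6 --
  FD 1: (-0.707,-18.293) -> (-0.707,-19.293) [heading=270, draw]
  LT 135: heading 270 -> 45
  FD 19: (-0.707,-19.293) -> (12.728,-5.858) [heading=45, draw]
  -- iteration 3/6 --
  FD 1: (12.728,-5.858) -> (13.435,-5.151) [heading=45, draw]
  LT 135: heading 45 -> 180
  FD 19: (13.435,-5.151) -> (-5.565,-5.151) [heading=180, draw]
  -- iteration 4/6 --
  FD 1: (-5.565,-5.151) -> (-6.565,-5.151) [heading=180, draw]
  LT 135: heading 180 -> 315
  FD 19: (-6.565,-5.151) -> (6.87,-18.586) [heading=315, draw]
  -- iteration 5/6 --
  FD 1: (6.87,-18.586) -> (7.577,-19.293) [heading=315, draw]
  LT 135: heading 315 -> 90
  FD 19: (7.577,-19.293) -> (7.577,-0.293) [heading=90, draw]
  -- iteration 6/6 --
  FD 1: (7.577,-0.293) -> (7.577,0.707) [heading=90, draw]
  LT 135: heading 90 -> 225
  FD 19: (7.577,0.707) -> (-5.858,-12.728) [heading=225, draw]
]
LT 45: heading 225 -> 270
FD 18: (-5.858,-12.728) -> (-5.858,-30.728) [heading=270, draw]
FD 1: (-5.858,-30.728) -> (-5.858,-31.728) [heading=270, draw]
Final: pos=(-5.858,-31.728), heading=270, 14 segment(s) drawn

Segment lengths:
  seg 1: (0,0) -> (-0.707,0.707), length = 1
  seg 2: (-0.707,0.707) -> (-0.707,-18.293), length = 19
  seg 3: (-0.707,-18.293) -> (-0.707,-19.293), length = 1
  seg 4: (-0.707,-19.293) -> (12.728,-5.858), length = 19
  seg 5: (12.728,-5.858) -> (13.435,-5.151), length = 1
  seg 6: (13.435,-5.151) -> (-5.565,-5.151), length = 19
  seg 7: (-5.565,-5.151) -> (-6.565,-5.151), length = 1
  seg 8: (-6.565,-5.151) -> (6.87,-18.586), length = 19
  seg 9: (6.87,-18.586) -> (7.577,-19.293), length = 1
  seg 10: (7.577,-19.293) -> (7.577,-0.293), length = 19
  seg 11: (7.577,-0.293) -> (7.577,0.707), length = 1
  seg 12: (7.577,0.707) -> (-5.858,-12.728), length = 19
  seg 13: (-5.858,-12.728) -> (-5.858,-30.728), length = 18
  seg 14: (-5.858,-30.728) -> (-5.858,-31.728), length = 1
Total = 139

Answer: 139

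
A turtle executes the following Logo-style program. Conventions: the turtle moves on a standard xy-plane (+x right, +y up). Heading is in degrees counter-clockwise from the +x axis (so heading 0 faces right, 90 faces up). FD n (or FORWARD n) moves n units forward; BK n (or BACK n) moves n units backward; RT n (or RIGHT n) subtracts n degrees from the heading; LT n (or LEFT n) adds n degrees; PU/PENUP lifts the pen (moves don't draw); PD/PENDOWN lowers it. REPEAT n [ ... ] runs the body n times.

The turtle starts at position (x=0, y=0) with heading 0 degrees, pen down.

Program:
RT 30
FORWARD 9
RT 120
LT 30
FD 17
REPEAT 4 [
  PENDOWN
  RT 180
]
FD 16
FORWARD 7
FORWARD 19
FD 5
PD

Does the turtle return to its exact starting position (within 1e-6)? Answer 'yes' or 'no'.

Executing turtle program step by step:
Start: pos=(0,0), heading=0, pen down
RT 30: heading 0 -> 330
FD 9: (0,0) -> (7.794,-4.5) [heading=330, draw]
RT 120: heading 330 -> 210
LT 30: heading 210 -> 240
FD 17: (7.794,-4.5) -> (-0.706,-19.222) [heading=240, draw]
REPEAT 4 [
  -- iteration 1/4 --
  PD: pen down
  RT 180: heading 240 -> 60
  -- iteration 2/4 --
  PD: pen down
  RT 180: heading 60 -> 240
  -- iteration 3/4 --
  PD: pen down
  RT 180: heading 240 -> 60
  -- iteration 4/4 --
  PD: pen down
  RT 180: heading 60 -> 240
]
FD 16: (-0.706,-19.222) -> (-8.706,-33.079) [heading=240, draw]
FD 7: (-8.706,-33.079) -> (-12.206,-39.141) [heading=240, draw]
FD 19: (-12.206,-39.141) -> (-21.706,-55.595) [heading=240, draw]
FD 5: (-21.706,-55.595) -> (-24.206,-59.926) [heading=240, draw]
PD: pen down
Final: pos=(-24.206,-59.926), heading=240, 6 segment(s) drawn

Start position: (0, 0)
Final position: (-24.206, -59.926)
Distance = 64.63; >= 1e-6 -> NOT closed

Answer: no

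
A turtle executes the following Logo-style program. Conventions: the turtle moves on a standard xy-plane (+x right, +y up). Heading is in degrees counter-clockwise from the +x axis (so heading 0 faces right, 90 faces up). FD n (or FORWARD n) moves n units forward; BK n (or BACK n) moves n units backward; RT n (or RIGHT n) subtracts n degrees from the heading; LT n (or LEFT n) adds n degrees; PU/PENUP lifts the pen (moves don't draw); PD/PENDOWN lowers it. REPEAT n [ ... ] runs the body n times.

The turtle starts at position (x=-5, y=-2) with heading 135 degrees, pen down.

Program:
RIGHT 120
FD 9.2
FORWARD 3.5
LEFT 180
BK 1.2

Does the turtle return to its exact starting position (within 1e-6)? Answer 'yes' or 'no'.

Executing turtle program step by step:
Start: pos=(-5,-2), heading=135, pen down
RT 120: heading 135 -> 15
FD 9.2: (-5,-2) -> (3.887,0.381) [heading=15, draw]
FD 3.5: (3.887,0.381) -> (7.267,1.287) [heading=15, draw]
LT 180: heading 15 -> 195
BK 1.2: (7.267,1.287) -> (8.426,1.598) [heading=195, draw]
Final: pos=(8.426,1.598), heading=195, 3 segment(s) drawn

Start position: (-5, -2)
Final position: (8.426, 1.598)
Distance = 13.9; >= 1e-6 -> NOT closed

Answer: no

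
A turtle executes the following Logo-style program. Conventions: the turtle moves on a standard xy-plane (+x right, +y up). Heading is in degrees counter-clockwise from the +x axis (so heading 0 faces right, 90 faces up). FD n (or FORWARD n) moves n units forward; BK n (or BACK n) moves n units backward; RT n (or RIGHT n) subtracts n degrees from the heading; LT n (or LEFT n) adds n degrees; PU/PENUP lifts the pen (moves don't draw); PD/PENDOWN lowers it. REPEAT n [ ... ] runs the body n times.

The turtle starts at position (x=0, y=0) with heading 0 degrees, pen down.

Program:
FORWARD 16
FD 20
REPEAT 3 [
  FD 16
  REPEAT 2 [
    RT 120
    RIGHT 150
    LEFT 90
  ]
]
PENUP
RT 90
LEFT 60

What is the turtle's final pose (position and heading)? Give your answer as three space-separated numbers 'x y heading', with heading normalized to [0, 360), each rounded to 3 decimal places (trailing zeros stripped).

Answer: 84 0 330

Derivation:
Executing turtle program step by step:
Start: pos=(0,0), heading=0, pen down
FD 16: (0,0) -> (16,0) [heading=0, draw]
FD 20: (16,0) -> (36,0) [heading=0, draw]
REPEAT 3 [
  -- iteration 1/3 --
  FD 16: (36,0) -> (52,0) [heading=0, draw]
  REPEAT 2 [
    -- iteration 1/2 --
    RT 120: heading 0 -> 240
    RT 150: heading 240 -> 90
    LT 90: heading 90 -> 180
    -- iteration 2/2 --
    RT 120: heading 180 -> 60
    RT 150: heading 60 -> 270
    LT 90: heading 270 -> 0
  ]
  -- iteration 2/3 --
  FD 16: (52,0) -> (68,0) [heading=0, draw]
  REPEAT 2 [
    -- iteration 1/2 --
    RT 120: heading 0 -> 240
    RT 150: heading 240 -> 90
    LT 90: heading 90 -> 180
    -- iteration 2/2 --
    RT 120: heading 180 -> 60
    RT 150: heading 60 -> 270
    LT 90: heading 270 -> 0
  ]
  -- iteration 3/3 --
  FD 16: (68,0) -> (84,0) [heading=0, draw]
  REPEAT 2 [
    -- iteration 1/2 --
    RT 120: heading 0 -> 240
    RT 150: heading 240 -> 90
    LT 90: heading 90 -> 180
    -- iteration 2/2 --
    RT 120: heading 180 -> 60
    RT 150: heading 60 -> 270
    LT 90: heading 270 -> 0
  ]
]
PU: pen up
RT 90: heading 0 -> 270
LT 60: heading 270 -> 330
Final: pos=(84,0), heading=330, 5 segment(s) drawn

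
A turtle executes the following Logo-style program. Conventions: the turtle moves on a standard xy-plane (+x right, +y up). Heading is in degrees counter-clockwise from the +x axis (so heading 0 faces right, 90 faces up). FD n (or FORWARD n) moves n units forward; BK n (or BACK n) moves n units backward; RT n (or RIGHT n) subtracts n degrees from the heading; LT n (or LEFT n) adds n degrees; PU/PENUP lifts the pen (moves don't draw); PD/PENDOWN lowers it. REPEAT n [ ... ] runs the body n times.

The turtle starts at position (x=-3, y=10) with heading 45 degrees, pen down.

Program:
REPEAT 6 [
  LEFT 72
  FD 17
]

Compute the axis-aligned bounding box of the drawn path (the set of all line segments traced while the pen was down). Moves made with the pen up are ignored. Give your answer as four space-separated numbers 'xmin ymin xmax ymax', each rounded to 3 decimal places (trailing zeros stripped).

Answer: -30.168 -2.021 -3 25.147

Derivation:
Executing turtle program step by step:
Start: pos=(-3,10), heading=45, pen down
REPEAT 6 [
  -- iteration 1/6 --
  LT 72: heading 45 -> 117
  FD 17: (-3,10) -> (-10.718,25.147) [heading=117, draw]
  -- iteration 2/6 --
  LT 72: heading 117 -> 189
  FD 17: (-10.718,25.147) -> (-27.509,22.488) [heading=189, draw]
  -- iteration 3/6 --
  LT 72: heading 189 -> 261
  FD 17: (-27.509,22.488) -> (-30.168,5.697) [heading=261, draw]
  -- iteration 4/6 --
  LT 72: heading 261 -> 333
  FD 17: (-30.168,5.697) -> (-15.021,-2.021) [heading=333, draw]
  -- iteration 5/6 --
  LT 72: heading 333 -> 45
  FD 17: (-15.021,-2.021) -> (-3,10) [heading=45, draw]
  -- iteration 6/6 --
  LT 72: heading 45 -> 117
  FD 17: (-3,10) -> (-10.718,25.147) [heading=117, draw]
]
Final: pos=(-10.718,25.147), heading=117, 6 segment(s) drawn

Segment endpoints: x in {-30.168, -27.509, -15.021, -10.718, -10.718, -3}, y in {-2.021, 5.697, 10, 22.488, 25.147, 25.147}
xmin=-30.168, ymin=-2.021, xmax=-3, ymax=25.147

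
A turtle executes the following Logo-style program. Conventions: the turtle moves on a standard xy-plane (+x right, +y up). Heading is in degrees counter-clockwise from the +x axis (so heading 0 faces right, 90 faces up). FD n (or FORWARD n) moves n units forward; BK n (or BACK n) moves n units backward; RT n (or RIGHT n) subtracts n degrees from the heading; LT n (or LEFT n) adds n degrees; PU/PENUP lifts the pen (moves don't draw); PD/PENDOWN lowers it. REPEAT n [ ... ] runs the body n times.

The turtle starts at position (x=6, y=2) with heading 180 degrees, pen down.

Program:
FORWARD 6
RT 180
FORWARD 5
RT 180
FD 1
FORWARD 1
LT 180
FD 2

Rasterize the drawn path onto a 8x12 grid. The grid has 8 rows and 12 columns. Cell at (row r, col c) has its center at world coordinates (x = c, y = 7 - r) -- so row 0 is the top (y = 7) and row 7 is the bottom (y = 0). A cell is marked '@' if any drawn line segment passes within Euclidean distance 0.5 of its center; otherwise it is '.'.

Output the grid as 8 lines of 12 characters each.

Segment 0: (6,2) -> (0,2)
Segment 1: (0,2) -> (5,2)
Segment 2: (5,2) -> (4,2)
Segment 3: (4,2) -> (3,2)
Segment 4: (3,2) -> (5,2)

Answer: ............
............
............
............
............
@@@@@@@.....
............
............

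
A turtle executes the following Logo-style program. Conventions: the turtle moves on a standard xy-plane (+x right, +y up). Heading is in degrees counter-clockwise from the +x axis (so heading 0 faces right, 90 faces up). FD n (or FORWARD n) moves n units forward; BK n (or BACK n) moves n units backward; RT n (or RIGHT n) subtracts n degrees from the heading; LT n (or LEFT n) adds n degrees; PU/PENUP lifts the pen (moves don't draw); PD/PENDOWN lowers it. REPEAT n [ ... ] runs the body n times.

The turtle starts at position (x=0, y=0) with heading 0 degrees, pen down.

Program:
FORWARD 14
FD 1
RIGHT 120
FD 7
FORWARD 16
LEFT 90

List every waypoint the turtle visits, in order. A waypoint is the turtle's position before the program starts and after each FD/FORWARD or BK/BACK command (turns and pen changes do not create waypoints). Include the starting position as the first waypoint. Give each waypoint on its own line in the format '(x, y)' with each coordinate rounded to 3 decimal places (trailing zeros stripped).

Executing turtle program step by step:
Start: pos=(0,0), heading=0, pen down
FD 14: (0,0) -> (14,0) [heading=0, draw]
FD 1: (14,0) -> (15,0) [heading=0, draw]
RT 120: heading 0 -> 240
FD 7: (15,0) -> (11.5,-6.062) [heading=240, draw]
FD 16: (11.5,-6.062) -> (3.5,-19.919) [heading=240, draw]
LT 90: heading 240 -> 330
Final: pos=(3.5,-19.919), heading=330, 4 segment(s) drawn
Waypoints (5 total):
(0, 0)
(14, 0)
(15, 0)
(11.5, -6.062)
(3.5, -19.919)

Answer: (0, 0)
(14, 0)
(15, 0)
(11.5, -6.062)
(3.5, -19.919)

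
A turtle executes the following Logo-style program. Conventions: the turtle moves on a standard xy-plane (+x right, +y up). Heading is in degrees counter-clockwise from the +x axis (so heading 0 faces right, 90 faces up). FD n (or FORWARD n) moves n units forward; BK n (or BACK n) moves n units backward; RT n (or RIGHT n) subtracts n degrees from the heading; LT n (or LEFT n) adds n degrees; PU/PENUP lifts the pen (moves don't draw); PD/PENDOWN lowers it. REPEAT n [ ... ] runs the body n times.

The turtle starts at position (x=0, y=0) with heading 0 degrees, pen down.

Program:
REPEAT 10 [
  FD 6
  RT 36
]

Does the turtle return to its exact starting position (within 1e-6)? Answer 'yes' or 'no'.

Answer: yes

Derivation:
Executing turtle program step by step:
Start: pos=(0,0), heading=0, pen down
REPEAT 10 [
  -- iteration 1/10 --
  FD 6: (0,0) -> (6,0) [heading=0, draw]
  RT 36: heading 0 -> 324
  -- iteration 2/10 --
  FD 6: (6,0) -> (10.854,-3.527) [heading=324, draw]
  RT 36: heading 324 -> 288
  -- iteration 3/10 --
  FD 6: (10.854,-3.527) -> (12.708,-9.233) [heading=288, draw]
  RT 36: heading 288 -> 252
  -- iteration 4/10 --
  FD 6: (12.708,-9.233) -> (10.854,-14.939) [heading=252, draw]
  RT 36: heading 252 -> 216
  -- iteration 5/10 --
  FD 6: (10.854,-14.939) -> (6,-18.466) [heading=216, draw]
  RT 36: heading 216 -> 180
  -- iteration 6/10 --
  FD 6: (6,-18.466) -> (0,-18.466) [heading=180, draw]
  RT 36: heading 180 -> 144
  -- iteration 7/10 --
  FD 6: (0,-18.466) -> (-4.854,-14.939) [heading=144, draw]
  RT 36: heading 144 -> 108
  -- iteration 8/10 --
  FD 6: (-4.854,-14.939) -> (-6.708,-9.233) [heading=108, draw]
  RT 36: heading 108 -> 72
  -- iteration 9/10 --
  FD 6: (-6.708,-9.233) -> (-4.854,-3.527) [heading=72, draw]
  RT 36: heading 72 -> 36
  -- iteration 10/10 --
  FD 6: (-4.854,-3.527) -> (0,0) [heading=36, draw]
  RT 36: heading 36 -> 0
]
Final: pos=(0,0), heading=0, 10 segment(s) drawn

Start position: (0, 0)
Final position: (0, 0)
Distance = 0; < 1e-6 -> CLOSED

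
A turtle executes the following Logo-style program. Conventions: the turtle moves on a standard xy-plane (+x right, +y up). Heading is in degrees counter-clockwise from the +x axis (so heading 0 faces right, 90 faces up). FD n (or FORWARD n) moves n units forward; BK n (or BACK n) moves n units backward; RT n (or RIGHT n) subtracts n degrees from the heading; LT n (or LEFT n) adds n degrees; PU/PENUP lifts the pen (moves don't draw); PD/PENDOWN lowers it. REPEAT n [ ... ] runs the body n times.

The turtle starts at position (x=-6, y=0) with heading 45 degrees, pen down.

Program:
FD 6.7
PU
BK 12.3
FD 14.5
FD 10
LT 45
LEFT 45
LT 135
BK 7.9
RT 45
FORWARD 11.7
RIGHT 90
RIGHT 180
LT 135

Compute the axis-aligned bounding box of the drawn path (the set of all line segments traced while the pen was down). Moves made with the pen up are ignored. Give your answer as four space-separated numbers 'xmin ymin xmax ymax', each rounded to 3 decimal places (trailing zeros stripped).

Answer: -6 0 -1.262 4.738

Derivation:
Executing turtle program step by step:
Start: pos=(-6,0), heading=45, pen down
FD 6.7: (-6,0) -> (-1.262,4.738) [heading=45, draw]
PU: pen up
BK 12.3: (-1.262,4.738) -> (-9.96,-3.96) [heading=45, move]
FD 14.5: (-9.96,-3.96) -> (0.293,6.293) [heading=45, move]
FD 10: (0.293,6.293) -> (7.364,13.364) [heading=45, move]
LT 45: heading 45 -> 90
LT 45: heading 90 -> 135
LT 135: heading 135 -> 270
BK 7.9: (7.364,13.364) -> (7.364,21.264) [heading=270, move]
RT 45: heading 270 -> 225
FD 11.7: (7.364,21.264) -> (-0.909,12.991) [heading=225, move]
RT 90: heading 225 -> 135
RT 180: heading 135 -> 315
LT 135: heading 315 -> 90
Final: pos=(-0.909,12.991), heading=90, 1 segment(s) drawn

Segment endpoints: x in {-6, -1.262}, y in {0, 4.738}
xmin=-6, ymin=0, xmax=-1.262, ymax=4.738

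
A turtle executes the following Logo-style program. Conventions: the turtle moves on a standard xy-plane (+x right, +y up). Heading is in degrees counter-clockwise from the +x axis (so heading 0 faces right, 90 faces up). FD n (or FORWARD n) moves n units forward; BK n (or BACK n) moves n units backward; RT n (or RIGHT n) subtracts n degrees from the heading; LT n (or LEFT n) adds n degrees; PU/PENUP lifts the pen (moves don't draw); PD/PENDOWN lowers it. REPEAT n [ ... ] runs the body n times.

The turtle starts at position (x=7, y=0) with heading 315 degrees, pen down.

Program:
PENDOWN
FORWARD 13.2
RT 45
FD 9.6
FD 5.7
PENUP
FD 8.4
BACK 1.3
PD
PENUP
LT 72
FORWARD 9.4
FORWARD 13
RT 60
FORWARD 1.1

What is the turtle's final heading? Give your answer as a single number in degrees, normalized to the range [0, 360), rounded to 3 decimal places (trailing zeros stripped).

Executing turtle program step by step:
Start: pos=(7,0), heading=315, pen down
PD: pen down
FD 13.2: (7,0) -> (16.334,-9.334) [heading=315, draw]
RT 45: heading 315 -> 270
FD 9.6: (16.334,-9.334) -> (16.334,-18.934) [heading=270, draw]
FD 5.7: (16.334,-18.934) -> (16.334,-24.634) [heading=270, draw]
PU: pen up
FD 8.4: (16.334,-24.634) -> (16.334,-33.034) [heading=270, move]
BK 1.3: (16.334,-33.034) -> (16.334,-31.734) [heading=270, move]
PD: pen down
PU: pen up
LT 72: heading 270 -> 342
FD 9.4: (16.334,-31.734) -> (25.274,-34.639) [heading=342, move]
FD 13: (25.274,-34.639) -> (37.637,-38.656) [heading=342, move]
RT 60: heading 342 -> 282
FD 1.1: (37.637,-38.656) -> (37.866,-39.732) [heading=282, move]
Final: pos=(37.866,-39.732), heading=282, 3 segment(s) drawn

Answer: 282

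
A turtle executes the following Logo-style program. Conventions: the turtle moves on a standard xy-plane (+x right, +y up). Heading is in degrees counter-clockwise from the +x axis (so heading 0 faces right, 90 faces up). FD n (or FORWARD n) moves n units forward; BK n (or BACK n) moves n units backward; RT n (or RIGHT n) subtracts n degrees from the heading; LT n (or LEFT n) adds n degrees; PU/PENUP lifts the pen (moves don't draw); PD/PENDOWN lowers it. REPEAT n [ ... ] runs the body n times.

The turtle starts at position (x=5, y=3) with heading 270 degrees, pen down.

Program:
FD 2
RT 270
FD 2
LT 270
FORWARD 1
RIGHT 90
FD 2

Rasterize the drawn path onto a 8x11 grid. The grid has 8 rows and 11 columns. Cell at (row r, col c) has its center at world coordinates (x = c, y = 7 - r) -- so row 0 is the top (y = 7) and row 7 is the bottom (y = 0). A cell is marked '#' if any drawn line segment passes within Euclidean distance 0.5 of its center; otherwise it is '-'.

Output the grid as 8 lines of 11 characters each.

Segment 0: (5,3) -> (5,1)
Segment 1: (5,1) -> (7,1)
Segment 2: (7,1) -> (7,0)
Segment 3: (7,0) -> (5,0)

Answer: -----------
-----------
-----------
-----------
-----#-----
-----#-----
-----###---
-----###---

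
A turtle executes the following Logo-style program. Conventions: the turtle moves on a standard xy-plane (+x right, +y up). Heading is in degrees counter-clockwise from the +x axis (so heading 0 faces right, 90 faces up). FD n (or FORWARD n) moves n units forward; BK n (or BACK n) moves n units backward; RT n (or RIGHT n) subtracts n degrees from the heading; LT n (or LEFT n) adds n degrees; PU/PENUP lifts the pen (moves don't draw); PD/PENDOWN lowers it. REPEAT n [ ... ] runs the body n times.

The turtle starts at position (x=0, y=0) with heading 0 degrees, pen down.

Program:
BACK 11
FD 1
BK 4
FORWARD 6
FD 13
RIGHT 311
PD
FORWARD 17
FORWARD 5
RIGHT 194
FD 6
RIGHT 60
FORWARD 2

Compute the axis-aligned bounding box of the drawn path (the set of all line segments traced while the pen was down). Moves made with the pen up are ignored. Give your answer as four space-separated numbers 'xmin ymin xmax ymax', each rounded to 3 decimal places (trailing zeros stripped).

Executing turtle program step by step:
Start: pos=(0,0), heading=0, pen down
BK 11: (0,0) -> (-11,0) [heading=0, draw]
FD 1: (-11,0) -> (-10,0) [heading=0, draw]
BK 4: (-10,0) -> (-14,0) [heading=0, draw]
FD 6: (-14,0) -> (-8,0) [heading=0, draw]
FD 13: (-8,0) -> (5,0) [heading=0, draw]
RT 311: heading 0 -> 49
PD: pen down
FD 17: (5,0) -> (16.153,12.83) [heading=49, draw]
FD 5: (16.153,12.83) -> (19.433,16.604) [heading=49, draw]
RT 194: heading 49 -> 215
FD 6: (19.433,16.604) -> (14.518,13.162) [heading=215, draw]
RT 60: heading 215 -> 155
FD 2: (14.518,13.162) -> (12.706,14.007) [heading=155, draw]
Final: pos=(12.706,14.007), heading=155, 9 segment(s) drawn

Segment endpoints: x in {-14, -11, -10, -8, 0, 5, 12.706, 14.518, 16.153, 19.433}, y in {0, 12.83, 13.162, 14.007, 16.604}
xmin=-14, ymin=0, xmax=19.433, ymax=16.604

Answer: -14 0 19.433 16.604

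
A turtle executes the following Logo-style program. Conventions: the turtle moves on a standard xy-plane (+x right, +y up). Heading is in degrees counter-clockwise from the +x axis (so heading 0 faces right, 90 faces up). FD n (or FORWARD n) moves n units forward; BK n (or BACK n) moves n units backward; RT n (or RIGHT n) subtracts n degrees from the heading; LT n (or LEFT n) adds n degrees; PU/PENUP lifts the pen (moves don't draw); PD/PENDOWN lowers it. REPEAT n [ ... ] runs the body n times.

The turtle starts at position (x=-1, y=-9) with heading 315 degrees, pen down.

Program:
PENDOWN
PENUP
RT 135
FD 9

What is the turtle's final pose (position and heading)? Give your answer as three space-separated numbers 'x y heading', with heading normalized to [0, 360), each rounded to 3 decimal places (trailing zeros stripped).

Answer: -10 -9 180

Derivation:
Executing turtle program step by step:
Start: pos=(-1,-9), heading=315, pen down
PD: pen down
PU: pen up
RT 135: heading 315 -> 180
FD 9: (-1,-9) -> (-10,-9) [heading=180, move]
Final: pos=(-10,-9), heading=180, 0 segment(s) drawn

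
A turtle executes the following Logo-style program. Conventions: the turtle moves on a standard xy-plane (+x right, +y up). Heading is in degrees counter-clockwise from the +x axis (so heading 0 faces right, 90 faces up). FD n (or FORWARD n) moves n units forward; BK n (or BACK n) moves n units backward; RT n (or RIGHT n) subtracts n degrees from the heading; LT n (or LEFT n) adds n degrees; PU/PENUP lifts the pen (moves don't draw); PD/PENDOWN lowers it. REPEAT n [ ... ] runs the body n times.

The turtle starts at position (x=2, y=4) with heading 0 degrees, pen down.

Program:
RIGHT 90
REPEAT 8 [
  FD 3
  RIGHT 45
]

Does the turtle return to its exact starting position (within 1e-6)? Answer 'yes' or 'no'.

Executing turtle program step by step:
Start: pos=(2,4), heading=0, pen down
RT 90: heading 0 -> 270
REPEAT 8 [
  -- iteration 1/8 --
  FD 3: (2,4) -> (2,1) [heading=270, draw]
  RT 45: heading 270 -> 225
  -- iteration 2/8 --
  FD 3: (2,1) -> (-0.121,-1.121) [heading=225, draw]
  RT 45: heading 225 -> 180
  -- iteration 3/8 --
  FD 3: (-0.121,-1.121) -> (-3.121,-1.121) [heading=180, draw]
  RT 45: heading 180 -> 135
  -- iteration 4/8 --
  FD 3: (-3.121,-1.121) -> (-5.243,1) [heading=135, draw]
  RT 45: heading 135 -> 90
  -- iteration 5/8 --
  FD 3: (-5.243,1) -> (-5.243,4) [heading=90, draw]
  RT 45: heading 90 -> 45
  -- iteration 6/8 --
  FD 3: (-5.243,4) -> (-3.121,6.121) [heading=45, draw]
  RT 45: heading 45 -> 0
  -- iteration 7/8 --
  FD 3: (-3.121,6.121) -> (-0.121,6.121) [heading=0, draw]
  RT 45: heading 0 -> 315
  -- iteration 8/8 --
  FD 3: (-0.121,6.121) -> (2,4) [heading=315, draw]
  RT 45: heading 315 -> 270
]
Final: pos=(2,4), heading=270, 8 segment(s) drawn

Start position: (2, 4)
Final position: (2, 4)
Distance = 0; < 1e-6 -> CLOSED

Answer: yes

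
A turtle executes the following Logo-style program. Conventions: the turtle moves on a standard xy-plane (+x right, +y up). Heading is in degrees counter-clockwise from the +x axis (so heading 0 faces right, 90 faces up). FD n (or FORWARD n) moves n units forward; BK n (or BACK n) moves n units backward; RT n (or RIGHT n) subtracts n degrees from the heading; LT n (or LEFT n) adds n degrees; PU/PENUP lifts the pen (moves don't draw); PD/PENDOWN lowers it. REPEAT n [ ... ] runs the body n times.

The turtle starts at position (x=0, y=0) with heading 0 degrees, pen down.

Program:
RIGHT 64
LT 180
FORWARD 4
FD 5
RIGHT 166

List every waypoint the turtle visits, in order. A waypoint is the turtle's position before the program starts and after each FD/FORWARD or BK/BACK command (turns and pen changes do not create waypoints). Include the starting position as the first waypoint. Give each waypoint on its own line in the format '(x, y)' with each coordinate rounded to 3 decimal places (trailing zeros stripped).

Executing turtle program step by step:
Start: pos=(0,0), heading=0, pen down
RT 64: heading 0 -> 296
LT 180: heading 296 -> 116
FD 4: (0,0) -> (-1.753,3.595) [heading=116, draw]
FD 5: (-1.753,3.595) -> (-3.945,8.089) [heading=116, draw]
RT 166: heading 116 -> 310
Final: pos=(-3.945,8.089), heading=310, 2 segment(s) drawn
Waypoints (3 total):
(0, 0)
(-1.753, 3.595)
(-3.945, 8.089)

Answer: (0, 0)
(-1.753, 3.595)
(-3.945, 8.089)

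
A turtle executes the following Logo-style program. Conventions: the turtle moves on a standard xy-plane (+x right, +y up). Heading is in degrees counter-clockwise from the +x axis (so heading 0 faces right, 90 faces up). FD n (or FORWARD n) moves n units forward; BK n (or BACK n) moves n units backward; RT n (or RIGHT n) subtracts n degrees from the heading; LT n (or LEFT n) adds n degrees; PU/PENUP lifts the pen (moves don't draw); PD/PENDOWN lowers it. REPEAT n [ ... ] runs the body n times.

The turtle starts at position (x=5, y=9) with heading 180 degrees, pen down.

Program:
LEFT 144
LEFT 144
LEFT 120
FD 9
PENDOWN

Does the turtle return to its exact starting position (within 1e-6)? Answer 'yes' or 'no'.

Answer: no

Derivation:
Executing turtle program step by step:
Start: pos=(5,9), heading=180, pen down
LT 144: heading 180 -> 324
LT 144: heading 324 -> 108
LT 120: heading 108 -> 228
FD 9: (5,9) -> (-1.022,2.312) [heading=228, draw]
PD: pen down
Final: pos=(-1.022,2.312), heading=228, 1 segment(s) drawn

Start position: (5, 9)
Final position: (-1.022, 2.312)
Distance = 9; >= 1e-6 -> NOT closed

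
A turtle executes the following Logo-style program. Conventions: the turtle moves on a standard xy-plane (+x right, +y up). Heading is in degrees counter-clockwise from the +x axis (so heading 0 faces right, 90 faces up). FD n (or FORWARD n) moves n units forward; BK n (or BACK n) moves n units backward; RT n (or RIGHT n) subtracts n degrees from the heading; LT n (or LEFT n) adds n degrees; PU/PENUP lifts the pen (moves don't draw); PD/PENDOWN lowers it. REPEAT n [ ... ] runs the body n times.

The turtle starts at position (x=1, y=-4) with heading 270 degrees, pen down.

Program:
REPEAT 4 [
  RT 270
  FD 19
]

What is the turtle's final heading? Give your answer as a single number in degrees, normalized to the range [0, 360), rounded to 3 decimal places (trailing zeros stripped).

Executing turtle program step by step:
Start: pos=(1,-4), heading=270, pen down
REPEAT 4 [
  -- iteration 1/4 --
  RT 270: heading 270 -> 0
  FD 19: (1,-4) -> (20,-4) [heading=0, draw]
  -- iteration 2/4 --
  RT 270: heading 0 -> 90
  FD 19: (20,-4) -> (20,15) [heading=90, draw]
  -- iteration 3/4 --
  RT 270: heading 90 -> 180
  FD 19: (20,15) -> (1,15) [heading=180, draw]
  -- iteration 4/4 --
  RT 270: heading 180 -> 270
  FD 19: (1,15) -> (1,-4) [heading=270, draw]
]
Final: pos=(1,-4), heading=270, 4 segment(s) drawn

Answer: 270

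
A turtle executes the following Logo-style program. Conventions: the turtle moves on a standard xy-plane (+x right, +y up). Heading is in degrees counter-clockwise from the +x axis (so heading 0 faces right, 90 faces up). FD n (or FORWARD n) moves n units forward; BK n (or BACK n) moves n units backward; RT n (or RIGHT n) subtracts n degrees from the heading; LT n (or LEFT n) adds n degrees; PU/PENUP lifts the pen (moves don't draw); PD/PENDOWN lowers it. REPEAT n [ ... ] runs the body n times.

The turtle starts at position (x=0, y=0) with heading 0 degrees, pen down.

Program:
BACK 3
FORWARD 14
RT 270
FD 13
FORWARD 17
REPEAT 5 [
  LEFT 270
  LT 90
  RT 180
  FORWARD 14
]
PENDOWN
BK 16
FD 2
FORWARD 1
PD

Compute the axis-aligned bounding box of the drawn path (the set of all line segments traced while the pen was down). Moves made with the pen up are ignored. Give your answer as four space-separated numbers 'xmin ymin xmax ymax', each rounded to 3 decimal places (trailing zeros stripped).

Answer: -3 0 11 32

Derivation:
Executing turtle program step by step:
Start: pos=(0,0), heading=0, pen down
BK 3: (0,0) -> (-3,0) [heading=0, draw]
FD 14: (-3,0) -> (11,0) [heading=0, draw]
RT 270: heading 0 -> 90
FD 13: (11,0) -> (11,13) [heading=90, draw]
FD 17: (11,13) -> (11,30) [heading=90, draw]
REPEAT 5 [
  -- iteration 1/5 --
  LT 270: heading 90 -> 0
  LT 90: heading 0 -> 90
  RT 180: heading 90 -> 270
  FD 14: (11,30) -> (11,16) [heading=270, draw]
  -- iteration 2/5 --
  LT 270: heading 270 -> 180
  LT 90: heading 180 -> 270
  RT 180: heading 270 -> 90
  FD 14: (11,16) -> (11,30) [heading=90, draw]
  -- iteration 3/5 --
  LT 270: heading 90 -> 0
  LT 90: heading 0 -> 90
  RT 180: heading 90 -> 270
  FD 14: (11,30) -> (11,16) [heading=270, draw]
  -- iteration 4/5 --
  LT 270: heading 270 -> 180
  LT 90: heading 180 -> 270
  RT 180: heading 270 -> 90
  FD 14: (11,16) -> (11,30) [heading=90, draw]
  -- iteration 5/5 --
  LT 270: heading 90 -> 0
  LT 90: heading 0 -> 90
  RT 180: heading 90 -> 270
  FD 14: (11,30) -> (11,16) [heading=270, draw]
]
PD: pen down
BK 16: (11,16) -> (11,32) [heading=270, draw]
FD 2: (11,32) -> (11,30) [heading=270, draw]
FD 1: (11,30) -> (11,29) [heading=270, draw]
PD: pen down
Final: pos=(11,29), heading=270, 12 segment(s) drawn

Segment endpoints: x in {-3, 0, 11, 11, 11, 11, 11, 11}, y in {0, 13, 16, 29, 30, 32}
xmin=-3, ymin=0, xmax=11, ymax=32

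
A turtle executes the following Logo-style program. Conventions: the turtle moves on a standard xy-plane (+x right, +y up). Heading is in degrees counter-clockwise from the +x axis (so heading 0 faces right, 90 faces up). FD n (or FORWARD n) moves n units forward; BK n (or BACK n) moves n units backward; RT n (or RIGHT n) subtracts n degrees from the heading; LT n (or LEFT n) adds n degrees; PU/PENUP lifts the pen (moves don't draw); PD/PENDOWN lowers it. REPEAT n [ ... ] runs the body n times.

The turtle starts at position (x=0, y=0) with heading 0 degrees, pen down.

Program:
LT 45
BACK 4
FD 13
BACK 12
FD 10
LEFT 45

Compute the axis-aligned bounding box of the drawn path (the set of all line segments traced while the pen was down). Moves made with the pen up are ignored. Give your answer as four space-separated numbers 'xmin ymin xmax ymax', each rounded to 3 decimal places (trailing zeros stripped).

Answer: -2.828 -2.828 6.364 6.364

Derivation:
Executing turtle program step by step:
Start: pos=(0,0), heading=0, pen down
LT 45: heading 0 -> 45
BK 4: (0,0) -> (-2.828,-2.828) [heading=45, draw]
FD 13: (-2.828,-2.828) -> (6.364,6.364) [heading=45, draw]
BK 12: (6.364,6.364) -> (-2.121,-2.121) [heading=45, draw]
FD 10: (-2.121,-2.121) -> (4.95,4.95) [heading=45, draw]
LT 45: heading 45 -> 90
Final: pos=(4.95,4.95), heading=90, 4 segment(s) drawn

Segment endpoints: x in {-2.828, -2.121, 0, 4.95, 6.364}, y in {-2.828, -2.121, 0, 4.95, 6.364}
xmin=-2.828, ymin=-2.828, xmax=6.364, ymax=6.364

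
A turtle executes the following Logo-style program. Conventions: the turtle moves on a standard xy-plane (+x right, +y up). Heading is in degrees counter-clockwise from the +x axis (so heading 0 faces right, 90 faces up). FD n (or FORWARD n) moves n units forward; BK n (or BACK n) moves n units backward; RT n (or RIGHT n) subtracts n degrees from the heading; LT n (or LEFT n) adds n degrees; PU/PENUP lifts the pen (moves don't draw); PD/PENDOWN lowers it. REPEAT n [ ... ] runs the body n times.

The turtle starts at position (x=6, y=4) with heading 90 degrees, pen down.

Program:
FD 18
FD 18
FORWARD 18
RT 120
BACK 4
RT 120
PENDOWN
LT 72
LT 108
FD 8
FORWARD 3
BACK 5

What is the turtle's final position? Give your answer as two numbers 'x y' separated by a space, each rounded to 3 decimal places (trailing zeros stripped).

Answer: 7.732 63

Derivation:
Executing turtle program step by step:
Start: pos=(6,4), heading=90, pen down
FD 18: (6,4) -> (6,22) [heading=90, draw]
FD 18: (6,22) -> (6,40) [heading=90, draw]
FD 18: (6,40) -> (6,58) [heading=90, draw]
RT 120: heading 90 -> 330
BK 4: (6,58) -> (2.536,60) [heading=330, draw]
RT 120: heading 330 -> 210
PD: pen down
LT 72: heading 210 -> 282
LT 108: heading 282 -> 30
FD 8: (2.536,60) -> (9.464,64) [heading=30, draw]
FD 3: (9.464,64) -> (12.062,65.5) [heading=30, draw]
BK 5: (12.062,65.5) -> (7.732,63) [heading=30, draw]
Final: pos=(7.732,63), heading=30, 7 segment(s) drawn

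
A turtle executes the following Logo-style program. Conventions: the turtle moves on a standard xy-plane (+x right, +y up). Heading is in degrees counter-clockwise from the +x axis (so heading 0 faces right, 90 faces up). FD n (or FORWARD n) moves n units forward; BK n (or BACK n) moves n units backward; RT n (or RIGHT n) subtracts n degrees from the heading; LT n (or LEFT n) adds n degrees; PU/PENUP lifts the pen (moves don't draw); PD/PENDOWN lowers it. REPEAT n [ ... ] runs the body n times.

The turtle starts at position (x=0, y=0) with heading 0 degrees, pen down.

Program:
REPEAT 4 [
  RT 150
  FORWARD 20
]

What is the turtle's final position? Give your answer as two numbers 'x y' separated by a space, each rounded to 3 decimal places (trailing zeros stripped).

Executing turtle program step by step:
Start: pos=(0,0), heading=0, pen down
REPEAT 4 [
  -- iteration 1/4 --
  RT 150: heading 0 -> 210
  FD 20: (0,0) -> (-17.321,-10) [heading=210, draw]
  -- iteration 2/4 --
  RT 150: heading 210 -> 60
  FD 20: (-17.321,-10) -> (-7.321,7.321) [heading=60, draw]
  -- iteration 3/4 --
  RT 150: heading 60 -> 270
  FD 20: (-7.321,7.321) -> (-7.321,-12.679) [heading=270, draw]
  -- iteration 4/4 --
  RT 150: heading 270 -> 120
  FD 20: (-7.321,-12.679) -> (-17.321,4.641) [heading=120, draw]
]
Final: pos=(-17.321,4.641), heading=120, 4 segment(s) drawn

Answer: -17.321 4.641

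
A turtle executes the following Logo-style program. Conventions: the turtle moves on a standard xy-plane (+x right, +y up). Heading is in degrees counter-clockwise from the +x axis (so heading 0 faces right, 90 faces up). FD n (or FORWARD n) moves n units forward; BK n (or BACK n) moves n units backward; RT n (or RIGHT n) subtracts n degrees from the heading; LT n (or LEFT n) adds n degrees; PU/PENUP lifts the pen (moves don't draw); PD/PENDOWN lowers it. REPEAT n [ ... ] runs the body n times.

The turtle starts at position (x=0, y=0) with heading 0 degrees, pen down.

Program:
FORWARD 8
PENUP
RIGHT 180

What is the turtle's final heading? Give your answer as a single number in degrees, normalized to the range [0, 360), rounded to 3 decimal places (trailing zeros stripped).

Answer: 180

Derivation:
Executing turtle program step by step:
Start: pos=(0,0), heading=0, pen down
FD 8: (0,0) -> (8,0) [heading=0, draw]
PU: pen up
RT 180: heading 0 -> 180
Final: pos=(8,0), heading=180, 1 segment(s) drawn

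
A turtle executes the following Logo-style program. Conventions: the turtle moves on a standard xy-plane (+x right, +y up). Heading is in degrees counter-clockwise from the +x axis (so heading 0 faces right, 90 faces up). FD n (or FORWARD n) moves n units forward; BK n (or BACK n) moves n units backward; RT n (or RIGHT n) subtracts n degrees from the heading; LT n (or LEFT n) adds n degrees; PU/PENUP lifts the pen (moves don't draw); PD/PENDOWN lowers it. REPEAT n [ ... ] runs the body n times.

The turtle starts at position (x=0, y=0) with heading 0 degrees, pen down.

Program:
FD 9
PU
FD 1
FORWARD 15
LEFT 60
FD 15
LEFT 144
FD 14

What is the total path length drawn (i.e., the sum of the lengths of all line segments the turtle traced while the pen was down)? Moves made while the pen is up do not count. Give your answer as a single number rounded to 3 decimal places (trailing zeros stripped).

Executing turtle program step by step:
Start: pos=(0,0), heading=0, pen down
FD 9: (0,0) -> (9,0) [heading=0, draw]
PU: pen up
FD 1: (9,0) -> (10,0) [heading=0, move]
FD 15: (10,0) -> (25,0) [heading=0, move]
LT 60: heading 0 -> 60
FD 15: (25,0) -> (32.5,12.99) [heading=60, move]
LT 144: heading 60 -> 204
FD 14: (32.5,12.99) -> (19.71,7.296) [heading=204, move]
Final: pos=(19.71,7.296), heading=204, 1 segment(s) drawn

Segment lengths:
  seg 1: (0,0) -> (9,0), length = 9
Total = 9

Answer: 9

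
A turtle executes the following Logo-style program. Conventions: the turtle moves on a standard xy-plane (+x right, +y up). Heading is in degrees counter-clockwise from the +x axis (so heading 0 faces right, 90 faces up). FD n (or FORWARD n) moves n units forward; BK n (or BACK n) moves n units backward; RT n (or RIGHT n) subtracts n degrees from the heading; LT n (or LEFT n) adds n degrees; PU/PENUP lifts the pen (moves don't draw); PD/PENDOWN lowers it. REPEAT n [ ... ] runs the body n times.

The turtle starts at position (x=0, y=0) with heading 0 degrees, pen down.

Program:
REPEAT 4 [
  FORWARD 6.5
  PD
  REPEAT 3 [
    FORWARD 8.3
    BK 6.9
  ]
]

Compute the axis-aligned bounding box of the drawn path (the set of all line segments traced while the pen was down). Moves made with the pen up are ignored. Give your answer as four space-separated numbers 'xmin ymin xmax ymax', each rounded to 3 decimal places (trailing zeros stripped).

Executing turtle program step by step:
Start: pos=(0,0), heading=0, pen down
REPEAT 4 [
  -- iteration 1/4 --
  FD 6.5: (0,0) -> (6.5,0) [heading=0, draw]
  PD: pen down
  REPEAT 3 [
    -- iteration 1/3 --
    FD 8.3: (6.5,0) -> (14.8,0) [heading=0, draw]
    BK 6.9: (14.8,0) -> (7.9,0) [heading=0, draw]
    -- iteration 2/3 --
    FD 8.3: (7.9,0) -> (16.2,0) [heading=0, draw]
    BK 6.9: (16.2,0) -> (9.3,0) [heading=0, draw]
    -- iteration 3/3 --
    FD 8.3: (9.3,0) -> (17.6,0) [heading=0, draw]
    BK 6.9: (17.6,0) -> (10.7,0) [heading=0, draw]
  ]
  -- iteration 2/4 --
  FD 6.5: (10.7,0) -> (17.2,0) [heading=0, draw]
  PD: pen down
  REPEAT 3 [
    -- iteration 1/3 --
    FD 8.3: (17.2,0) -> (25.5,0) [heading=0, draw]
    BK 6.9: (25.5,0) -> (18.6,0) [heading=0, draw]
    -- iteration 2/3 --
    FD 8.3: (18.6,0) -> (26.9,0) [heading=0, draw]
    BK 6.9: (26.9,0) -> (20,0) [heading=0, draw]
    -- iteration 3/3 --
    FD 8.3: (20,0) -> (28.3,0) [heading=0, draw]
    BK 6.9: (28.3,0) -> (21.4,0) [heading=0, draw]
  ]
  -- iteration 3/4 --
  FD 6.5: (21.4,0) -> (27.9,0) [heading=0, draw]
  PD: pen down
  REPEAT 3 [
    -- iteration 1/3 --
    FD 8.3: (27.9,0) -> (36.2,0) [heading=0, draw]
    BK 6.9: (36.2,0) -> (29.3,0) [heading=0, draw]
    -- iteration 2/3 --
    FD 8.3: (29.3,0) -> (37.6,0) [heading=0, draw]
    BK 6.9: (37.6,0) -> (30.7,0) [heading=0, draw]
    -- iteration 3/3 --
    FD 8.3: (30.7,0) -> (39,0) [heading=0, draw]
    BK 6.9: (39,0) -> (32.1,0) [heading=0, draw]
  ]
  -- iteration 4/4 --
  FD 6.5: (32.1,0) -> (38.6,0) [heading=0, draw]
  PD: pen down
  REPEAT 3 [
    -- iteration 1/3 --
    FD 8.3: (38.6,0) -> (46.9,0) [heading=0, draw]
    BK 6.9: (46.9,0) -> (40,0) [heading=0, draw]
    -- iteration 2/3 --
    FD 8.3: (40,0) -> (48.3,0) [heading=0, draw]
    BK 6.9: (48.3,0) -> (41.4,0) [heading=0, draw]
    -- iteration 3/3 --
    FD 8.3: (41.4,0) -> (49.7,0) [heading=0, draw]
    BK 6.9: (49.7,0) -> (42.8,0) [heading=0, draw]
  ]
]
Final: pos=(42.8,0), heading=0, 28 segment(s) drawn

Segment endpoints: x in {0, 6.5, 7.9, 9.3, 10.7, 14.8, 16.2, 17.2, 17.6, 18.6, 20, 21.4, 25.5, 26.9, 27.9, 28.3, 29.3, 30.7, 32.1, 36.2, 37.6, 38.6, 39, 40, 41.4, 42.8, 46.9, 48.3, 49.7}, y in {0}
xmin=0, ymin=0, xmax=49.7, ymax=0

Answer: 0 0 49.7 0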